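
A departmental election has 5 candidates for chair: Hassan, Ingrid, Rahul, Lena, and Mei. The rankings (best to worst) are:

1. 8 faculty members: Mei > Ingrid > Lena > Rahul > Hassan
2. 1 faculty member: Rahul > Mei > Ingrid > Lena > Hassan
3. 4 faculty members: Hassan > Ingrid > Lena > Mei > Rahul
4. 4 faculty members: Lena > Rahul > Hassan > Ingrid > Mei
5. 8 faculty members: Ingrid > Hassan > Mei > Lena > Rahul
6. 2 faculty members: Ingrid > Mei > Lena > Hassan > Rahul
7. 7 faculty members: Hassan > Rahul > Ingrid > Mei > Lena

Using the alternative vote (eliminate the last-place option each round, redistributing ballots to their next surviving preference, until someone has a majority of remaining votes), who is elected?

Round 1: Hassan 11, Ingrid 10, Rahul 1, Lena 4, Mei 8. Eliminate Rahul.
Round 2: Hassan 11, Ingrid 10, Lena 4, Mei 9. Eliminate Lena.
Round 3: Hassan 15, Ingrid 10, Mei 9. Eliminate Mei.
Round 4: Hassan 15, Ingrid 19. Ingrid has a majority.

Ingrid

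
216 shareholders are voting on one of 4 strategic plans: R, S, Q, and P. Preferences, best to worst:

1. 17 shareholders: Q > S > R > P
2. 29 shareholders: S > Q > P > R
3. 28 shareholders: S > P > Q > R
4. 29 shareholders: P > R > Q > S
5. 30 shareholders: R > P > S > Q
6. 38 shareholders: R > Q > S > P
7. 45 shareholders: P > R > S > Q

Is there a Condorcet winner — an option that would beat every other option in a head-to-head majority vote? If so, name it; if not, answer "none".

none

Checking pairwise contests:
P beats R 131–85.
R beats S 142–74.
R beats Q 142–74.
S beats P 112–104.
Every option loses at least one head-to-head, so there is no Condorcet winner.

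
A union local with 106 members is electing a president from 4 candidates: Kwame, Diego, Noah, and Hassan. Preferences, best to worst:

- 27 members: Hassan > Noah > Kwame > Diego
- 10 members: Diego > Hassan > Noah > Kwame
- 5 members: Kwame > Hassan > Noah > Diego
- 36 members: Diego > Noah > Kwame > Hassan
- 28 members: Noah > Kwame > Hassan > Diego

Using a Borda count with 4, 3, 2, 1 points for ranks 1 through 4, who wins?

Noah

Kwame: 27·2 + 10·1 + 5·4 + 36·2 + 28·3 = 240
Diego: 27·1 + 10·4 + 5·1 + 36·4 + 28·1 = 244
Noah: 27·3 + 10·2 + 5·2 + 36·3 + 28·4 = 331
Hassan: 27·4 + 10·3 + 5·3 + 36·1 + 28·2 = 245
Noah has the highest Borda score (331).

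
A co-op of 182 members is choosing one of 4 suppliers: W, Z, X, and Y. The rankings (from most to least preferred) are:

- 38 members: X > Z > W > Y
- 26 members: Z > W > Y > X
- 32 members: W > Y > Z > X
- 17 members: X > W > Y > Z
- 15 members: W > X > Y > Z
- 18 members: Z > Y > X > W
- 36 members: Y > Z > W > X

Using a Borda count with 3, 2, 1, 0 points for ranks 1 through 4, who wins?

W: 38·1 + 26·2 + 32·3 + 17·2 + 15·3 + 18·0 + 36·1 = 301
Z: 38·2 + 26·3 + 32·1 + 17·0 + 15·0 + 18·3 + 36·2 = 312
X: 38·3 + 26·0 + 32·0 + 17·3 + 15·2 + 18·1 + 36·0 = 213
Y: 38·0 + 26·1 + 32·2 + 17·1 + 15·1 + 18·2 + 36·3 = 266
Z has the highest Borda score (312).

Z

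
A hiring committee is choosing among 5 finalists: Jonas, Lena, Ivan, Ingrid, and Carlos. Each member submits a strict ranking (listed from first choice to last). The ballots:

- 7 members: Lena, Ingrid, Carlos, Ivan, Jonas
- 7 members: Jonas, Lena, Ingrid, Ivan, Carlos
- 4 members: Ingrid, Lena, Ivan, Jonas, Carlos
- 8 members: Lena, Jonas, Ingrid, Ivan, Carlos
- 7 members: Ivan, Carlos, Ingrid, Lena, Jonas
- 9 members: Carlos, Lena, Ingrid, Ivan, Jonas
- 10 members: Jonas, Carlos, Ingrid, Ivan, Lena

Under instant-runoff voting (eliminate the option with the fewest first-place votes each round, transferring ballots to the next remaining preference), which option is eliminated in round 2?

Ivan

Round 1: Jonas 17, Lena 15, Ivan 7, Ingrid 4, Carlos 9. Eliminate Ingrid.
Round 2: Jonas 17, Lena 19, Ivan 7, Carlos 9. Eliminate Ivan.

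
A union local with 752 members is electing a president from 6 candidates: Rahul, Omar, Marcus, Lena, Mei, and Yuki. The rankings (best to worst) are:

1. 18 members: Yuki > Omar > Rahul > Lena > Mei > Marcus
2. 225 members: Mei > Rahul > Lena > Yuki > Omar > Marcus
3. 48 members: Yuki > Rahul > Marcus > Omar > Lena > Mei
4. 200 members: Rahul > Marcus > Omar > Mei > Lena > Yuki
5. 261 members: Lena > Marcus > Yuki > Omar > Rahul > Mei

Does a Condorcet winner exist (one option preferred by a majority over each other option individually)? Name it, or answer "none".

Rahul

Rahul vs Omar: 473–279 for Rahul.
Rahul vs Marcus: 491–261 for Rahul.
Rahul vs Lena: 491–261 for Rahul.
Rahul vs Mei: 527–225 for Rahul.
Rahul vs Yuki: 425–327 for Rahul.
Rahul beats every other option head-to-head.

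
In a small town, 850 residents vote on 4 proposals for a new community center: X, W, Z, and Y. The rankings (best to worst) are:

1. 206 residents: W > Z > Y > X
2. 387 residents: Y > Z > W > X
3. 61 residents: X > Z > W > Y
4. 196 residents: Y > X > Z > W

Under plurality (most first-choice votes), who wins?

First-place votes: X 61, W 206, Z 0, Y 583.
Y has the most first-place votes.

Y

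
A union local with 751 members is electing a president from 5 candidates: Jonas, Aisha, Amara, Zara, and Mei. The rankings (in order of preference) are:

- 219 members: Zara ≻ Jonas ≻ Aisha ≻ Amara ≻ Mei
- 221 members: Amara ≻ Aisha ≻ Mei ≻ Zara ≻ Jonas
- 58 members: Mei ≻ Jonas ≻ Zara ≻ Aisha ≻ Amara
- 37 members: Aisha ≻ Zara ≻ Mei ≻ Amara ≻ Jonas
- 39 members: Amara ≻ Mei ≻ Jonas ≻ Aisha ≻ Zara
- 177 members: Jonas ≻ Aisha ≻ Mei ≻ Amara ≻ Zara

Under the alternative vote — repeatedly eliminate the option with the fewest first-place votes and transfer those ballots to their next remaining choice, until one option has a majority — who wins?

Round 1: Jonas 177, Aisha 37, Amara 260, Zara 219, Mei 58. Eliminate Aisha.
Round 2: Jonas 177, Amara 260, Zara 256, Mei 58. Eliminate Mei.
Round 3: Jonas 235, Amara 260, Zara 256. Eliminate Jonas.
Round 4: Amara 437, Zara 314. Amara has a majority.

Amara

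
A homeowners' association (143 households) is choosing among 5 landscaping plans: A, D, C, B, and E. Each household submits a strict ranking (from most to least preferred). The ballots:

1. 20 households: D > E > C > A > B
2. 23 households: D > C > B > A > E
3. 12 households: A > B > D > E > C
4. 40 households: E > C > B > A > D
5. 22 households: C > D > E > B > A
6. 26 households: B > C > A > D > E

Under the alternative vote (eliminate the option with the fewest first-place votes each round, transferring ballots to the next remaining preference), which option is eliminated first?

A

Round 1: A 12, D 43, C 22, B 26, E 40. Eliminate A.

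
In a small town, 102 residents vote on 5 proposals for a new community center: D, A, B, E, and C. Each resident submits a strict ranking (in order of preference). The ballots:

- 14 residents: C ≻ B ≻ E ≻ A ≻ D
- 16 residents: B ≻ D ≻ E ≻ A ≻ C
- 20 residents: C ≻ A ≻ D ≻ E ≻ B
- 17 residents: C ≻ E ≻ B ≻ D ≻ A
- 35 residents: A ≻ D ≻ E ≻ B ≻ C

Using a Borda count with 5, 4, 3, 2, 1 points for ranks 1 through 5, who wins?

A

D: 14·1 + 16·4 + 20·3 + 17·2 + 35·4 = 312
A: 14·2 + 16·2 + 20·4 + 17·1 + 35·5 = 332
B: 14·4 + 16·5 + 20·1 + 17·3 + 35·2 = 277
E: 14·3 + 16·3 + 20·2 + 17·4 + 35·3 = 303
C: 14·5 + 16·1 + 20·5 + 17·5 + 35·1 = 306
A has the highest Borda score (332).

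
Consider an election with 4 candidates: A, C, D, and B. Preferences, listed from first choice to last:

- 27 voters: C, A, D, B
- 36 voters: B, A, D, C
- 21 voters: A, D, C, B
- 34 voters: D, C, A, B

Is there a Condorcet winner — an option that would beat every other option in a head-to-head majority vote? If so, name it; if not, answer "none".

none

Checking pairwise contests:
C beats A 61–57.
D beats C 91–27.
A beats D 84–34.
A beats B 82–36.
Every option loses at least one head-to-head, so there is no Condorcet winner.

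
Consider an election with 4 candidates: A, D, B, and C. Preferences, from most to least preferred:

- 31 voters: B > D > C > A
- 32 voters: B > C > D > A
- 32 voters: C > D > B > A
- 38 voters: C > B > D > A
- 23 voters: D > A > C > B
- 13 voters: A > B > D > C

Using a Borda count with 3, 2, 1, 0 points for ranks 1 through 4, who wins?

A: 31·0 + 32·0 + 32·0 + 38·0 + 23·2 + 13·3 = 85
D: 31·2 + 32·1 + 32·2 + 38·1 + 23·3 + 13·1 = 278
B: 31·3 + 32·3 + 32·1 + 38·2 + 23·0 + 13·2 = 323
C: 31·1 + 32·2 + 32·3 + 38·3 + 23·1 + 13·0 = 328
C has the highest Borda score (328).

C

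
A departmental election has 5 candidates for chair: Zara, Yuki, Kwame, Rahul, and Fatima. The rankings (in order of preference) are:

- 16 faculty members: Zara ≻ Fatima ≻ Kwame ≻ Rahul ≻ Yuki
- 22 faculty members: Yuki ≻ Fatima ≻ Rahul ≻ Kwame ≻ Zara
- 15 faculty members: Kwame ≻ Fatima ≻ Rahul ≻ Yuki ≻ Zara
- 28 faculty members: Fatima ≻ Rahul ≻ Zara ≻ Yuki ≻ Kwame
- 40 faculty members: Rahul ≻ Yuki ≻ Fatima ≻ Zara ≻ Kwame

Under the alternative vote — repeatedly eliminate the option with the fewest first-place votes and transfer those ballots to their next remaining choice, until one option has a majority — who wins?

Fatima

Round 1: Zara 16, Yuki 22, Kwame 15, Rahul 40, Fatima 28. Eliminate Kwame.
Round 2: Zara 16, Yuki 22, Rahul 40, Fatima 43. Eliminate Zara.
Round 3: Yuki 22, Rahul 40, Fatima 59. Eliminate Yuki.
Round 4: Rahul 40, Fatima 81. Fatima has a majority.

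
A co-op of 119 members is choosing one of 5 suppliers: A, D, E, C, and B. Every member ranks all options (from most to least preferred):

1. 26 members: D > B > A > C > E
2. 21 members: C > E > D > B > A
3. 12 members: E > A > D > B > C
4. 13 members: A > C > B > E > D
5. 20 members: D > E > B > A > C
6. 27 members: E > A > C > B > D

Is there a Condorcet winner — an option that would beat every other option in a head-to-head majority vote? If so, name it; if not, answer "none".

Checking pairwise contests:
D beats A 67–52.
E beats D 73–46.
C beats E 60–59.
A beats C 98–21.
D beats B 79–40.
Every option loses at least one head-to-head, so there is no Condorcet winner.

none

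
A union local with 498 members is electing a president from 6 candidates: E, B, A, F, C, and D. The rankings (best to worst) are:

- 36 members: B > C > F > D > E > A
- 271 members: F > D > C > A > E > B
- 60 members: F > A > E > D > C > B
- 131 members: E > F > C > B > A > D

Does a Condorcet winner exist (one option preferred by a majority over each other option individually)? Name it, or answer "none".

F

F vs E: 367–131 for F.
F vs B: 462–36 for F.
F vs A: 498–0 for F.
F vs C: 462–36 for F.
F vs D: 498–0 for F.
F beats every other option head-to-head.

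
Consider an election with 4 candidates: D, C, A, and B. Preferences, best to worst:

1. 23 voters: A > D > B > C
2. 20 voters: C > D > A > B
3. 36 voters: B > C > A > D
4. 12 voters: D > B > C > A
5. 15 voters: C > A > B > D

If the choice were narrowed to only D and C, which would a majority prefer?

Voters preferring D to C: 35; preferring C to D: 71.
C wins the head-to-head.

C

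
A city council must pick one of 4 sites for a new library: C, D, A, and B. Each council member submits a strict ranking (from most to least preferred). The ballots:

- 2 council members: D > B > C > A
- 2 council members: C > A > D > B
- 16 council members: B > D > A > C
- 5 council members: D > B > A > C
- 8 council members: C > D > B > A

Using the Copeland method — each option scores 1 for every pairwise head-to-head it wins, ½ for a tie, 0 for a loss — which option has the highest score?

D

C: loses to D, A, and B → score 0.
D: beats C, A, and B → score 3.
A: beats C; loses to D and B → score 1.
B: beats C and A; loses to D → score 2.
D has the best pairwise record.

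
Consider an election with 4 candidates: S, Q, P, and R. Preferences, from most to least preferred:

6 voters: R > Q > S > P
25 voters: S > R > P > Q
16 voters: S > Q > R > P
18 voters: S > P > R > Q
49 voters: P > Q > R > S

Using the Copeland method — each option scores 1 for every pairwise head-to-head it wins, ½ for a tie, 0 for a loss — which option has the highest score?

S

S: beats Q, P, and R → score 3.
Q: beats R; loses to S and P → score 1.
P: beats Q and R; loses to S → score 2.
R: loses to S, Q, and P → score 0.
S has the best pairwise record.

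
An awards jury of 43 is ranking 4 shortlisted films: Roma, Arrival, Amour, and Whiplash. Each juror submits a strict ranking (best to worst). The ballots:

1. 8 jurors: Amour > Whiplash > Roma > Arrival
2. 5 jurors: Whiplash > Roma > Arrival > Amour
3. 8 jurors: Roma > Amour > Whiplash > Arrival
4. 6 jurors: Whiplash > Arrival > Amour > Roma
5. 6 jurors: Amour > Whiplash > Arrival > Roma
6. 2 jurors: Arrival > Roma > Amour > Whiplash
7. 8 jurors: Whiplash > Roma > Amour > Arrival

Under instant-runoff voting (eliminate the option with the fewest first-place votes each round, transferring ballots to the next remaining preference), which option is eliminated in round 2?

Roma

Round 1: Roma 8, Arrival 2, Amour 14, Whiplash 19. Eliminate Arrival.
Round 2: Roma 10, Amour 14, Whiplash 19. Eliminate Roma.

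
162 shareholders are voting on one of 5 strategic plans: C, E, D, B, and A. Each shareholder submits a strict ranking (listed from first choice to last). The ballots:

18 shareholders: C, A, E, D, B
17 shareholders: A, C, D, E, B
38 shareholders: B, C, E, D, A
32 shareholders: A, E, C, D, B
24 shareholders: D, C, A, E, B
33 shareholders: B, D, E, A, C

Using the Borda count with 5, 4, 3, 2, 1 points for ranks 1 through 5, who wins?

C

C: 18·5 + 17·4 + 38·4 + 32·3 + 24·4 + 33·1 = 535
E: 18·3 + 17·2 + 38·3 + 32·4 + 24·2 + 33·3 = 477
D: 18·2 + 17·3 + 38·2 + 32·2 + 24·5 + 33·4 = 479
B: 18·1 + 17·1 + 38·5 + 32·1 + 24·1 + 33·5 = 446
A: 18·4 + 17·5 + 38·1 + 32·5 + 24·3 + 33·2 = 493
C has the highest Borda score (535).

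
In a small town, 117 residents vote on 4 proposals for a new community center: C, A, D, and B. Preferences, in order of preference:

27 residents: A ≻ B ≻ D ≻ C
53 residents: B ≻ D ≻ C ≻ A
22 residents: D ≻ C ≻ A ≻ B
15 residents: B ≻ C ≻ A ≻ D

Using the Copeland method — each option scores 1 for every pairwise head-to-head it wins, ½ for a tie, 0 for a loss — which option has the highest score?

B

C: beats A; loses to D and B → score 1.
A: loses to C, D, and B → score 0.
D: beats C and A; loses to B → score 2.
B: beats C, A, and D → score 3.
B has the best pairwise record.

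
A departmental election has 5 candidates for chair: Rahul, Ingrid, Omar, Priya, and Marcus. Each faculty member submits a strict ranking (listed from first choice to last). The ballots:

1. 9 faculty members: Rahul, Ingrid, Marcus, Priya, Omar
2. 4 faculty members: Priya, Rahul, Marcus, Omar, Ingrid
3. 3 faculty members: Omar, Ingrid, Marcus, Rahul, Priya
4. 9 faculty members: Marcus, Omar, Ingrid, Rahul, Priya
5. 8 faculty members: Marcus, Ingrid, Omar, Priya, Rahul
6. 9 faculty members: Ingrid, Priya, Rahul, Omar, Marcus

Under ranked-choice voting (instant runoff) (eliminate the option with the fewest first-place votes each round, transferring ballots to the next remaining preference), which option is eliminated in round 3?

Ingrid

Round 1: Rahul 9, Ingrid 9, Omar 3, Priya 4, Marcus 17. Eliminate Omar.
Round 2: Rahul 9, Ingrid 12, Priya 4, Marcus 17. Eliminate Priya.
Round 3: Rahul 13, Ingrid 12, Marcus 17. Eliminate Ingrid.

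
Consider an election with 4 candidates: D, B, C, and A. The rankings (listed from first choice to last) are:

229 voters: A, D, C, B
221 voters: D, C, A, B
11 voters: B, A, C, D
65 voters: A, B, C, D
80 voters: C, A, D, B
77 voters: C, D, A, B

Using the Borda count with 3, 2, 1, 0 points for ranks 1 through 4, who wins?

A

D: 229·2 + 221·3 + 11·0 + 65·0 + 80·1 + 77·2 = 1355
B: 229·0 + 221·0 + 11·3 + 65·2 + 80·0 + 77·0 = 163
C: 229·1 + 221·2 + 11·1 + 65·1 + 80·3 + 77·3 = 1218
A: 229·3 + 221·1 + 11·2 + 65·3 + 80·2 + 77·1 = 1362
A has the highest Borda score (1362).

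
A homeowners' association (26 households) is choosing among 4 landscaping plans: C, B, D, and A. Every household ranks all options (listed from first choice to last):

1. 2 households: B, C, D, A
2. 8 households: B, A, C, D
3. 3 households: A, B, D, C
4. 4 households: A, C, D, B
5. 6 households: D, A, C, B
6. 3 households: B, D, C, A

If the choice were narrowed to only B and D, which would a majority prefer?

B

Voters preferring B to D: 16; preferring D to B: 10.
B wins the head-to-head.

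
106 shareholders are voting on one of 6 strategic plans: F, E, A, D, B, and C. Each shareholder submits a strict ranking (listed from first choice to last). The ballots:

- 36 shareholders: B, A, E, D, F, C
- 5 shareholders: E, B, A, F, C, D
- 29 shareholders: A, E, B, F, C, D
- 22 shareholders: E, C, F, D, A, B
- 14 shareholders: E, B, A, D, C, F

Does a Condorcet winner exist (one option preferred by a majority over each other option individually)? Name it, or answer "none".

Checking pairwise contests:
E beats F 106–0.
A beats E 65–41.
B beats A 55–51.
F beats D 56–50.
E beats B 70–36.
F beats C 70–36.
Every option loses at least one head-to-head, so there is no Condorcet winner.

none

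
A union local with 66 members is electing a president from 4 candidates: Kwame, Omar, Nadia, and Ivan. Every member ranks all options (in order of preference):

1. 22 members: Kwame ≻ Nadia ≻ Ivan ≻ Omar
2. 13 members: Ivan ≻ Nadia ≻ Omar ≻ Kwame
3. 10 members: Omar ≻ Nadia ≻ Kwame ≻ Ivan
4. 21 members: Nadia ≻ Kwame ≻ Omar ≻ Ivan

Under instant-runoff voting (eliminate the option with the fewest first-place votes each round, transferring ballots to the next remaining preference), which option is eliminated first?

Omar

Round 1: Kwame 22, Omar 10, Nadia 21, Ivan 13. Eliminate Omar.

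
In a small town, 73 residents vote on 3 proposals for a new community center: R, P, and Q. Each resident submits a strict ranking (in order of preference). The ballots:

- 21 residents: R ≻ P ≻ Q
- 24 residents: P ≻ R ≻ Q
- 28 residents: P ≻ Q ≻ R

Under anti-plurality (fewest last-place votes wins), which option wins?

P

Last-place votes: R 28, P 0, Q 45.
P is ranked last by the fewest voters, so P wins.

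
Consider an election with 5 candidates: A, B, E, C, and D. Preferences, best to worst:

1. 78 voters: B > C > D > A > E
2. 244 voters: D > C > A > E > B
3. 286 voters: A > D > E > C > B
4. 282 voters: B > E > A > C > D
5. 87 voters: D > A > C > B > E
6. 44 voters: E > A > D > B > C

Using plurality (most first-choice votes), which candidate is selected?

First-place votes: A 286, B 360, E 44, C 0, D 331.
B has the most first-place votes.

B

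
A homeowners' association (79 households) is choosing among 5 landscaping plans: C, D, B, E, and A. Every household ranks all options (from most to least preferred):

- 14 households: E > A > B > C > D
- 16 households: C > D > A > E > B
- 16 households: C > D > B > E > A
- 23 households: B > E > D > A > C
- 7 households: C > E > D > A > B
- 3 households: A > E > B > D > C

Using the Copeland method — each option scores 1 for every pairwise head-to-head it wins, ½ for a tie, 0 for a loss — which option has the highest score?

C: beats D; loses to B, E, and A → score 1.
D: beats A; loses to C, B, and E → score 1.
B: beats C and D; loses to E and A → score 2.
E: beats C, D, B, and A → score 4.
A: beats C and B; loses to D and E → score 2.
E has the best pairwise record.

E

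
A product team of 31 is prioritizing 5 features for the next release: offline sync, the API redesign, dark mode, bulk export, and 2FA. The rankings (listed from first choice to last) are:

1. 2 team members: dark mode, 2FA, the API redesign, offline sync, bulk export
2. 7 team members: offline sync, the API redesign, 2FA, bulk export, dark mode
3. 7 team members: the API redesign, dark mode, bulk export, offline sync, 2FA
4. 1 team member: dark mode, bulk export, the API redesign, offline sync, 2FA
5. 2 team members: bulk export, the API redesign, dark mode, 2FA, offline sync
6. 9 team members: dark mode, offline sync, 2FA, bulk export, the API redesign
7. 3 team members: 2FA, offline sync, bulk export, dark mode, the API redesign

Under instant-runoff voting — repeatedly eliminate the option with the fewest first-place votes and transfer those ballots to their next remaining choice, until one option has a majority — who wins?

dark mode

Round 1: offline sync 7, the API redesign 7, dark mode 12, bulk export 2, 2FA 3. Eliminate bulk export.
Round 2: offline sync 7, the API redesign 9, dark mode 12, 2FA 3. Eliminate 2FA.
Round 3: offline sync 10, the API redesign 9, dark mode 12. Eliminate the API redesign.
Round 4: offline sync 10, dark mode 21. Dark mode has a majority.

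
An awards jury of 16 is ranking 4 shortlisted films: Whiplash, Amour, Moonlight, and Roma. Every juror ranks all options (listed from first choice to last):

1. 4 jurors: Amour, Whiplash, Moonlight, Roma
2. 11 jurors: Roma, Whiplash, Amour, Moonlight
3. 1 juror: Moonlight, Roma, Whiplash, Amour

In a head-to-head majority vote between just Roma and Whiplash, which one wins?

Voters preferring Roma to Whiplash: 12; preferring Whiplash to Roma: 4.
Roma wins the head-to-head.

Roma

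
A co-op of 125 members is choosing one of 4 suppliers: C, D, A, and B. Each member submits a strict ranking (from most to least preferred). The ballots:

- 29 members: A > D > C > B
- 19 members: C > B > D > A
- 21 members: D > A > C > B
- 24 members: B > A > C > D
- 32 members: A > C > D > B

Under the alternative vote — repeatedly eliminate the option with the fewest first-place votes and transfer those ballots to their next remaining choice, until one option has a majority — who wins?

Round 1: C 19, D 21, A 61, B 24. Eliminate C.
Round 2: D 21, A 61, B 43. Eliminate D.
Round 3: A 82, B 43. A has a majority.

A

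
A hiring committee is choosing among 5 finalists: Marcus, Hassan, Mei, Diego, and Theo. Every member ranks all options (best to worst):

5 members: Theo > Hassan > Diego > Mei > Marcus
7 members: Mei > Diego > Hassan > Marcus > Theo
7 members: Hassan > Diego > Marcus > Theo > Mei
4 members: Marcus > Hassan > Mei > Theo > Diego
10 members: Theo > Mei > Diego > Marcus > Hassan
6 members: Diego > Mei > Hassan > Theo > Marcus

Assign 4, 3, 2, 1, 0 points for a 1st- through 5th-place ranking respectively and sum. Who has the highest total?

Diego

Marcus: 5·0 + 7·1 + 7·2 + 4·4 + 10·1 + 6·0 = 47
Hassan: 5·3 + 7·2 + 7·4 + 4·3 + 10·0 + 6·2 = 81
Mei: 5·1 + 7·4 + 7·0 + 4·2 + 10·3 + 6·3 = 89
Diego: 5·2 + 7·3 + 7·3 + 4·0 + 10·2 + 6·4 = 96
Theo: 5·4 + 7·0 + 7·1 + 4·1 + 10·4 + 6·1 = 77
Diego has the highest Borda score (96).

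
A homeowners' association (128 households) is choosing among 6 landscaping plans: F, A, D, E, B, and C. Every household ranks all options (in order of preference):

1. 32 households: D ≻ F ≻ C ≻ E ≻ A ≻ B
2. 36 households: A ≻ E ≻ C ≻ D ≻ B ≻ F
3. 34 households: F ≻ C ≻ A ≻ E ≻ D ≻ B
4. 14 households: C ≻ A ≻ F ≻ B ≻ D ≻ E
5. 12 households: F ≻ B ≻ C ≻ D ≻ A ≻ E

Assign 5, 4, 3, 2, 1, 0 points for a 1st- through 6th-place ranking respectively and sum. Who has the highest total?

F: 32·4 + 36·0 + 34·5 + 14·3 + 12·5 = 400
A: 32·1 + 36·5 + 34·3 + 14·4 + 12·1 = 382
D: 32·5 + 36·2 + 34·1 + 14·1 + 12·2 = 304
E: 32·2 + 36·4 + 34·2 + 14·0 + 12·0 = 276
B: 32·0 + 36·1 + 34·0 + 14·2 + 12·4 = 112
C: 32·3 + 36·3 + 34·4 + 14·5 + 12·3 = 446
C has the highest Borda score (446).

C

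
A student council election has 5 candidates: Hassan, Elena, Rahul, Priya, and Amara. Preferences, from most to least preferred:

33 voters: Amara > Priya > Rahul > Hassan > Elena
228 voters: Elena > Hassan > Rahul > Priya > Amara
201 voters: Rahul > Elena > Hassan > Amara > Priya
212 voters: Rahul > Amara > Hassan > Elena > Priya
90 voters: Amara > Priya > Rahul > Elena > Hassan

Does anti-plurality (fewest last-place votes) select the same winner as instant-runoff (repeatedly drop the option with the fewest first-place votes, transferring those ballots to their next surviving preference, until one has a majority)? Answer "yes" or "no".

yes

Anti-plurality — last-place votes: Hassan 90, Elena 33, Rahul 0, Priya 413, Amara 228. Winner: Rahul.
Instant-runoff — R1 Hassan 0, Elena 228, Rahul 413, Priya 0, Amara 123 (Rahul winner). Winner: Rahul.
The two methods agree.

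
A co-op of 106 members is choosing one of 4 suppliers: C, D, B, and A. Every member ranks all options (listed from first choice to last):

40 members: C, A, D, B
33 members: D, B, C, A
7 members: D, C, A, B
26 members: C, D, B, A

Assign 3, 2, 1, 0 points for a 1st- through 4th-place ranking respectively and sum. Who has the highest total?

C: 40·3 + 33·1 + 7·2 + 26·3 = 245
D: 40·1 + 33·3 + 7·3 + 26·2 = 212
B: 40·0 + 33·2 + 7·0 + 26·1 = 92
A: 40·2 + 33·0 + 7·1 + 26·0 = 87
C has the highest Borda score (245).

C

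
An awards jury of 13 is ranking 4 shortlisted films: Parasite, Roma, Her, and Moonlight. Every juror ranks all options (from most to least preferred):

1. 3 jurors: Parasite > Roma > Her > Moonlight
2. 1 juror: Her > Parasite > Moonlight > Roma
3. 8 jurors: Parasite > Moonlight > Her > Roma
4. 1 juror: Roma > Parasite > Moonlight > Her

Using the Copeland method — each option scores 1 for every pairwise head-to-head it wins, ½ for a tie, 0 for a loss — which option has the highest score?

Parasite

Parasite: beats Roma, Her, and Moonlight → score 3.
Roma: loses to Parasite, Her, and Moonlight → score 0.
Her: beats Roma; loses to Parasite and Moonlight → score 1.
Moonlight: beats Roma and Her; loses to Parasite → score 2.
Parasite has the best pairwise record.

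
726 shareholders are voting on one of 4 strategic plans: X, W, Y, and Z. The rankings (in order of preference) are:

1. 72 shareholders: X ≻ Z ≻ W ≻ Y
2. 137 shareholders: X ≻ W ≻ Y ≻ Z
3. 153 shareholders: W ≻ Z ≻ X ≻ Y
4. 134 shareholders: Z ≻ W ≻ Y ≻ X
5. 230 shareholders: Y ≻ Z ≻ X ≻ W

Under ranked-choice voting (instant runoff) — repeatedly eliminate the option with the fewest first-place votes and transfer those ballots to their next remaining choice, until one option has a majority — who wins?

W

Round 1: X 209, W 153, Y 230, Z 134. Eliminate Z.
Round 2: X 209, W 287, Y 230. Eliminate X.
Round 3: W 496, Y 230. W has a majority.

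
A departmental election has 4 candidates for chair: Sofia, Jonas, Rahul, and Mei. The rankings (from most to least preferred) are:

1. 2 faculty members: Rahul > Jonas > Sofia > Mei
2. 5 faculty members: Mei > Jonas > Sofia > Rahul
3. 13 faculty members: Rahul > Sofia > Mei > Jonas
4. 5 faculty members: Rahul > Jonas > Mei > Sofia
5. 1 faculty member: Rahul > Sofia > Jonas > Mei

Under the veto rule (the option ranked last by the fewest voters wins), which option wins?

Last-place votes: Sofia 5, Jonas 13, Rahul 5, Mei 3.
Mei is ranked last by the fewest voters, so Mei wins.

Mei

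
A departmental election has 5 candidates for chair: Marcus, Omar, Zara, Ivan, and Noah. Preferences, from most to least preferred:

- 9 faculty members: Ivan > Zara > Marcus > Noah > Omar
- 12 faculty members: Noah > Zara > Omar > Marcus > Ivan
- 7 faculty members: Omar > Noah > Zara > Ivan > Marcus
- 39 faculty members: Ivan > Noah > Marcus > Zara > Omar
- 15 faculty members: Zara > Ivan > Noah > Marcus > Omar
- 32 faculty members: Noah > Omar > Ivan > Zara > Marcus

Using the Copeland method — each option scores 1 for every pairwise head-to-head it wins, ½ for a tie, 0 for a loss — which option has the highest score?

Marcus: beats Omar; loses to Zara, Ivan, and Noah → score 1.
Omar: loses to Marcus, Zara, Ivan, and Noah → score 0.
Zara: beats Marcus and Omar; loses to Ivan and Noah → score 2.
Ivan: beats Marcus, Omar, Zara, and Noah → score 4.
Noah: beats Marcus, Omar, and Zara; loses to Ivan → score 3.
Ivan has the best pairwise record.

Ivan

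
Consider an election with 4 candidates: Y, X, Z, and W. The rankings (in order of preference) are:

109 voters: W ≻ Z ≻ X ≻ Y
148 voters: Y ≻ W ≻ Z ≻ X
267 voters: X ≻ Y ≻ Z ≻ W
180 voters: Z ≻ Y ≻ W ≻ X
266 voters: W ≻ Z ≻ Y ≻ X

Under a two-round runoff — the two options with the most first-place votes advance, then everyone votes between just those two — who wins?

W

Round 1 first-place votes: Y 148, X 267, Z 180, W 375.
W and X advance.
Runoff: W is preferred to X by 703 voters; X by 267.
W wins the runoff.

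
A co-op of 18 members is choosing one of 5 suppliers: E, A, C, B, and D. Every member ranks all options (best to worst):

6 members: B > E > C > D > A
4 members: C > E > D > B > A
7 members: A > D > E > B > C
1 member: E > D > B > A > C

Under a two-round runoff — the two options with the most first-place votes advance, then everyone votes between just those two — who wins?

B

Round 1 first-place votes: E 1, A 7, C 4, B 6, D 0.
A and B advance.
Runoff: A is preferred to B by 7 voters; B by 11.
B wins the runoff.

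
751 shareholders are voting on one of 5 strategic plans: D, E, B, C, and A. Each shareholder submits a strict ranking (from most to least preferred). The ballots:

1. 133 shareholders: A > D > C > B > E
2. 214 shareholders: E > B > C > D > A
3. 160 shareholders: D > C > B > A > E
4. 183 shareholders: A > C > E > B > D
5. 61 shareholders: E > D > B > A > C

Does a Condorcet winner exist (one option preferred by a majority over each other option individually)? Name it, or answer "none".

Checking pairwise contests:
E beats D 458–293.
C beats E 476–275.
E beats B 458–293.
A beats C 377–374.
D beats A 435–316.
Every option loses at least one head-to-head, so there is no Condorcet winner.

none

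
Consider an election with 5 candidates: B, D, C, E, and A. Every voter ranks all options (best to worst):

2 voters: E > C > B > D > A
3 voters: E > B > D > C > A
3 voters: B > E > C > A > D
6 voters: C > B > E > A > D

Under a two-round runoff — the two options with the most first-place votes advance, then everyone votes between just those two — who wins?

Round 1 first-place votes: B 3, D 0, C 6, E 5, A 0.
C and E advance.
Runoff: C is preferred to E by 6 voters; E by 8.
E wins the runoff.

E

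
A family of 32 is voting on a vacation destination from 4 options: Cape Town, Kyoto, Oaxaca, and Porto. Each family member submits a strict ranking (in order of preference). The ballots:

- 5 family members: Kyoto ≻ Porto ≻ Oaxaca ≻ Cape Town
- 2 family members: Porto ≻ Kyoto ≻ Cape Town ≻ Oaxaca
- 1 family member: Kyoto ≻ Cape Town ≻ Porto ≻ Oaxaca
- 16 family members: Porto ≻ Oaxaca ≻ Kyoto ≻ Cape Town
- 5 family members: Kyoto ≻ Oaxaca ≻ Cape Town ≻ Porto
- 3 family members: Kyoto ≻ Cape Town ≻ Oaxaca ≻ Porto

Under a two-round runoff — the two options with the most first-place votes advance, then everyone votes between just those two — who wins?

Round 1 first-place votes: Cape Town 0, Kyoto 14, Oaxaca 0, Porto 18.
Porto and Kyoto advance.
Runoff: Porto is preferred to Kyoto by 18 voters; Kyoto by 14.
Porto wins the runoff.

Porto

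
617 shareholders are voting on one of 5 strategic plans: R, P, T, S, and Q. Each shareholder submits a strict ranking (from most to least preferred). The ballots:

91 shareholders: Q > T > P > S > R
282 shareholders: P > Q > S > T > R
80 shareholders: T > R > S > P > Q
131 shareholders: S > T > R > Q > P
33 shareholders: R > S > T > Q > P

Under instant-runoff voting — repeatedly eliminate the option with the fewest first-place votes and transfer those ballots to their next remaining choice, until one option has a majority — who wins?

P

Round 1: R 33, P 282, T 80, S 131, Q 91. Eliminate R.
Round 2: P 282, T 80, S 164, Q 91. Eliminate T.
Round 3: P 282, S 244, Q 91. Eliminate Q.
Round 4: P 373, S 244. P has a majority.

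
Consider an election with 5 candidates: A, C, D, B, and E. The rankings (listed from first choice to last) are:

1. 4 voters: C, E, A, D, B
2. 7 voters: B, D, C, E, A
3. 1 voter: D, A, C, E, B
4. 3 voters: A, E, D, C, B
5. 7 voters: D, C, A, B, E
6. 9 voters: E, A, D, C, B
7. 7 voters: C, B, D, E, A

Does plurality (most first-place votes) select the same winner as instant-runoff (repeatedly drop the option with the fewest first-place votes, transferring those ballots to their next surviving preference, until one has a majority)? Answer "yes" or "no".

Plurality — first-place votes: A 3, C 11, D 8, B 7, E 9. Winner: C.
Instant-runoff — R1 A 3, C 11, D 8, B 7, E 9 (A out); R2 C 11, D 8, B 7, E 12 (B out); R3 C 11, D 15, E 12 (C out); R4 D 22, E 16 (D winner). Winner: D.
The two methods disagree.

no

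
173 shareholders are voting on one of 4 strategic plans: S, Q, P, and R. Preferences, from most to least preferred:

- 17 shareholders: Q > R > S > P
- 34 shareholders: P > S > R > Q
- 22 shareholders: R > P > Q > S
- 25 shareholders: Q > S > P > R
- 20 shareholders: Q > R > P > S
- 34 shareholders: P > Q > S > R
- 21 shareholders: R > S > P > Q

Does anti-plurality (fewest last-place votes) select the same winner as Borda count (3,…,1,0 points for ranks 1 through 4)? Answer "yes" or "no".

Anti-plurality — last-place votes: S 42, Q 55, P 17, R 59. Winner: P.
Borda — scores: S 211, Q 276, P 314, R 237. Winner: P.
The two methods agree.

yes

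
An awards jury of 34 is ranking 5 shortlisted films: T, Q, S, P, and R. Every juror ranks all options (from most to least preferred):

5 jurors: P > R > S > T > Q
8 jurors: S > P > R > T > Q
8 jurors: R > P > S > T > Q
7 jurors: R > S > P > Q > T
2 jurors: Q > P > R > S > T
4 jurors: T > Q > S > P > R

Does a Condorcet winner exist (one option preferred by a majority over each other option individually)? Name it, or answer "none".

Checking pairwise contests:
S beats T 30–4.
T beats Q 25–9.
R beats S 22–12.
S beats P 19–15.
P beats R 19–15.
Every option loses at least one head-to-head, so there is no Condorcet winner.

none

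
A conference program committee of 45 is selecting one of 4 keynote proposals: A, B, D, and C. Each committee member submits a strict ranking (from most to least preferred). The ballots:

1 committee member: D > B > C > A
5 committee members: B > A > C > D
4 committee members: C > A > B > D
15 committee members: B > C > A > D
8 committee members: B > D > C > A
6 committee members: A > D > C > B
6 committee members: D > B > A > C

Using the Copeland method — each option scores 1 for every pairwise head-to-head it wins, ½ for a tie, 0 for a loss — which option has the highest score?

B

A: beats D; loses to B and C → score 1.
B: beats A, D, and C → score 3.
D: loses to A, B, and C → score 0.
C: beats A and D; loses to B → score 2.
B has the best pairwise record.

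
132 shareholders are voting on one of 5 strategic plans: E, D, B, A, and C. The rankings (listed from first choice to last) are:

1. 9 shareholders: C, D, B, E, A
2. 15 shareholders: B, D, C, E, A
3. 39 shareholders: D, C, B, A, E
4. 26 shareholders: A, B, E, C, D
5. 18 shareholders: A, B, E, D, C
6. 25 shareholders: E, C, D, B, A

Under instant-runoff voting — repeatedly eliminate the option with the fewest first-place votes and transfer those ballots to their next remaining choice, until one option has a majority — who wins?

Round 1: E 25, D 39, B 15, A 44, C 9. Eliminate C.
Round 2: E 25, D 48, B 15, A 44. Eliminate B.
Round 3: E 25, D 63, A 44. Eliminate E.
Round 4: D 88, A 44. D has a majority.

D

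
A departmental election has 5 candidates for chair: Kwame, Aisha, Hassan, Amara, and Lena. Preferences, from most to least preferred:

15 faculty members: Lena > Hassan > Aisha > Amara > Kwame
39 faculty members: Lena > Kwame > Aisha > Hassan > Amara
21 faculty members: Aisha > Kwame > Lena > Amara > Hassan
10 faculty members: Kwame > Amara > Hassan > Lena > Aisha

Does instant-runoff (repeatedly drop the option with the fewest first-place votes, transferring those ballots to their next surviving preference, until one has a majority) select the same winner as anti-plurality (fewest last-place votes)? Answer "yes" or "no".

Instant-runoff — R1 Kwame 10, Aisha 21, Hassan 0, Amara 0, Lena 54 (Lena winner). Winner: Lena.
Anti-plurality — last-place votes: Kwame 15, Aisha 10, Hassan 21, Amara 39, Lena 0. Winner: Lena.
The two methods agree.

yes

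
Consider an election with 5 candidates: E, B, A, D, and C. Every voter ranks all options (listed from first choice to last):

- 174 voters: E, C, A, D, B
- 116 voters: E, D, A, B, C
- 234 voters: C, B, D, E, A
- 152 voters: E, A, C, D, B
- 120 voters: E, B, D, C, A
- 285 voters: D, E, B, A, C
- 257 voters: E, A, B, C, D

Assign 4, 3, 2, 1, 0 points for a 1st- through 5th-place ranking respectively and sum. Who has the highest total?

E: 174·4 + 116·4 + 234·1 + 152·4 + 120·4 + 285·3 + 257·4 = 4365
B: 174·0 + 116·1 + 234·3 + 152·0 + 120·3 + 285·2 + 257·2 = 2262
A: 174·2 + 116·2 + 234·0 + 152·3 + 120·0 + 285·1 + 257·3 = 2092
D: 174·1 + 116·3 + 234·2 + 152·1 + 120·2 + 285·4 + 257·0 = 2522
C: 174·3 + 116·0 + 234·4 + 152·2 + 120·1 + 285·0 + 257·1 = 2139
E has the highest Borda score (4365).

E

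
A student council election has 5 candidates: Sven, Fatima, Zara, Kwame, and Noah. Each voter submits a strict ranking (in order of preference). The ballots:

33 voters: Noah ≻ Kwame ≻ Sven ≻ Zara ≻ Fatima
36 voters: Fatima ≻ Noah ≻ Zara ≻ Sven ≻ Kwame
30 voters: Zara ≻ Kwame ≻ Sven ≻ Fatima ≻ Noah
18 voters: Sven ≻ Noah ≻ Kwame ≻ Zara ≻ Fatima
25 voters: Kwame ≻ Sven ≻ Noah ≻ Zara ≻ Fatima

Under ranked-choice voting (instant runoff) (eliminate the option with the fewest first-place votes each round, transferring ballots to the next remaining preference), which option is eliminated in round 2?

Kwame

Round 1: Sven 18, Fatima 36, Zara 30, Kwame 25, Noah 33. Eliminate Sven.
Round 2: Fatima 36, Zara 30, Kwame 25, Noah 51. Eliminate Kwame.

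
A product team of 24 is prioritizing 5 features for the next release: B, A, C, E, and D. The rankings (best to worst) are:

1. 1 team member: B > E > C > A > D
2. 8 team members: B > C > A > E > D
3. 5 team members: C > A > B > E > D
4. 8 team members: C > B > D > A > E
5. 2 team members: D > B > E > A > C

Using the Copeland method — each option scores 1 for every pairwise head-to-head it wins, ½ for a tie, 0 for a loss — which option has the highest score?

C

B: beats A, E, and D; loses to C → score 3.
A: beats E and D; loses to B and C → score 2.
C: beats B, A, E, and D → score 4.
E: beats D; loses to B, A, and C → score 1.
D: loses to B, A, C, and E → score 0.
C has the best pairwise record.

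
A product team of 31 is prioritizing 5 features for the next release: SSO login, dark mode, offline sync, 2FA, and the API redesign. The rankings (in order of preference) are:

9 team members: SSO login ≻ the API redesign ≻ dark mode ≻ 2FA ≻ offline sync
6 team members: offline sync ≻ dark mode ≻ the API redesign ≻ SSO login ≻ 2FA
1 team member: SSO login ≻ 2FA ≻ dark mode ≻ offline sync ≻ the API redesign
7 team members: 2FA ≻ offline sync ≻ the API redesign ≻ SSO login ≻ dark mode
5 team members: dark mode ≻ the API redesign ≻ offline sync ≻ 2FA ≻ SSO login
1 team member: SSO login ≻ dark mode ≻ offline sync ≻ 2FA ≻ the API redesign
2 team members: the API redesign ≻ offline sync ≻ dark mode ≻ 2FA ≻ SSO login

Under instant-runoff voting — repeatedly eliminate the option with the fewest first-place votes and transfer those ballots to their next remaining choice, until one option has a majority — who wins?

Round 1: SSO login 11, dark mode 5, offline sync 6, 2FA 7, the API redesign 2. Eliminate the API redesign.
Round 2: SSO login 11, dark mode 5, offline sync 8, 2FA 7. Eliminate dark mode.
Round 3: SSO login 11, offline sync 13, 2FA 7. Eliminate 2FA.
Round 4: SSO login 11, offline sync 20. Offline sync has a majority.

offline sync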